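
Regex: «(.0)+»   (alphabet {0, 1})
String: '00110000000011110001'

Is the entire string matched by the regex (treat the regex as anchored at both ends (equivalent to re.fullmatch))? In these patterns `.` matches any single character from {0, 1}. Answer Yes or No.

No

Every match must end with '0', but '00110000000011110001' does not.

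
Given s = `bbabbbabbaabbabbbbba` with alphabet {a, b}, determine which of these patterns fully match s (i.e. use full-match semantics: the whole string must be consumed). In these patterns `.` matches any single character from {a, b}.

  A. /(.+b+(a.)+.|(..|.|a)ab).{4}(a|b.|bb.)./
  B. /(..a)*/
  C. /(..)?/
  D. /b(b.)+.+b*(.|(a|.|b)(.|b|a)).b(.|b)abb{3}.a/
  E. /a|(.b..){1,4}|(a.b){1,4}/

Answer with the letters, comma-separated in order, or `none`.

A → match
B → no match
C → no match
D → match
E → no match

A, D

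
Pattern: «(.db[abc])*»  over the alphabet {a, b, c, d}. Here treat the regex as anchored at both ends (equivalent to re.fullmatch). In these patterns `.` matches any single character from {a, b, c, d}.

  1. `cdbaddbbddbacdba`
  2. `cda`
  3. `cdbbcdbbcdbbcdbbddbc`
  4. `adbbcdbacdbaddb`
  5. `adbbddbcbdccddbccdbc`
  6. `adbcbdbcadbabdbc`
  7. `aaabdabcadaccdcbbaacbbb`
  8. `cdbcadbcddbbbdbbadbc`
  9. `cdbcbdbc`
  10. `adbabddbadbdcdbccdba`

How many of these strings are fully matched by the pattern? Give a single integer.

5

1 → match
2 → no match
3 → match
4 → no match
5 → no match
6 → match
7 → no match
8 → match
9 → match
10 → no match
Total matched: 5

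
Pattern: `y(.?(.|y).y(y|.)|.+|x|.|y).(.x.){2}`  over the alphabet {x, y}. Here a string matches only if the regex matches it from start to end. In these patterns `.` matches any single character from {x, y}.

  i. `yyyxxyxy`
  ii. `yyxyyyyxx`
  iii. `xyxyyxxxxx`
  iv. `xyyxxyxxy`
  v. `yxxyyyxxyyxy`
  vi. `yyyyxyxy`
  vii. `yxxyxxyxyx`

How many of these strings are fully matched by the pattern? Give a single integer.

1

i → no match
ii → no match
iii → no match — must start with `y`
iv → no match — must start with `y`
v → match
vi → no match
vii → no match
Total matched: 1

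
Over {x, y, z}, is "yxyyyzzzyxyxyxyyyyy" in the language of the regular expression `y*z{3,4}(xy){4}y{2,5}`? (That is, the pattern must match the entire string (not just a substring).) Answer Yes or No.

No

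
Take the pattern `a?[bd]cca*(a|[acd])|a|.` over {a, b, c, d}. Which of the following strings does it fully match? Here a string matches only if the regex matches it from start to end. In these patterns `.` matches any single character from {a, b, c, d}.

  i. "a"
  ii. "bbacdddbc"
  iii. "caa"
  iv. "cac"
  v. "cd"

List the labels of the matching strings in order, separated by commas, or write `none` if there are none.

i → match
ii → no match
iii → no match
iv → no match
v → no match

i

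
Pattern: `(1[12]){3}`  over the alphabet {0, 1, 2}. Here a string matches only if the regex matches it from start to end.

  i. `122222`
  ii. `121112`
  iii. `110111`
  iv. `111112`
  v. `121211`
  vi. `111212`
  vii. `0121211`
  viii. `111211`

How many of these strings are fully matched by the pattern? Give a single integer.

i → no match
ii → match
iii → no match
iv → match
v → match
vi → match
vii → no match — must start with `1`
viii → match
Total matched: 5

5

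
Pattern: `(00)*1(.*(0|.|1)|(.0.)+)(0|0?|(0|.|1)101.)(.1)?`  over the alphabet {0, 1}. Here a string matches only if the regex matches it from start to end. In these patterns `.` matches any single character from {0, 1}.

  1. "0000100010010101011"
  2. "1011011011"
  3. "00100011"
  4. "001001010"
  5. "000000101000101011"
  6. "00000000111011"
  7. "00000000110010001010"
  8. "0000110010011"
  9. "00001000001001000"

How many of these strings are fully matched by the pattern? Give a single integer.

1 → match
2. "1011011011" → match
3. "00100011" → match
4. "001001010" → match
5 → match
6 → match
7 → match
8 → match
9 → match
Total matched: 9

9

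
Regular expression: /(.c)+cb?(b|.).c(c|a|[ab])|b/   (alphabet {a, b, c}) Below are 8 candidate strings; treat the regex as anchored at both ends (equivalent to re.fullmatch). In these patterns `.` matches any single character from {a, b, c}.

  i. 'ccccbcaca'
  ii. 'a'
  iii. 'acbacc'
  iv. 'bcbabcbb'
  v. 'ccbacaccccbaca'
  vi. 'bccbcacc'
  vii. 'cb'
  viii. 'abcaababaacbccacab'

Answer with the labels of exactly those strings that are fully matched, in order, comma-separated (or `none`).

i → no match
ii → no match
iii → no match
iv → no match
v → no match
vi → match
vii → no match
viii → no match

vi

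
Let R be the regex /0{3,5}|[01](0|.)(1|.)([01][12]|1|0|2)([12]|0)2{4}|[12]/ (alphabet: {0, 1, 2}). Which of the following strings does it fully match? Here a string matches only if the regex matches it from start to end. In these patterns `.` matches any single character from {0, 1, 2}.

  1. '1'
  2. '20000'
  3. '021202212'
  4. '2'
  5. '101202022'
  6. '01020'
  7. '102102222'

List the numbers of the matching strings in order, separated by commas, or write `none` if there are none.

1, 4, 7

1. '1' → match
2. '20000' → no match
3. '021202212' → no match
4. '2' → match
5. '101202022' → no match
6. '01020' → no match
7. '102102222' → match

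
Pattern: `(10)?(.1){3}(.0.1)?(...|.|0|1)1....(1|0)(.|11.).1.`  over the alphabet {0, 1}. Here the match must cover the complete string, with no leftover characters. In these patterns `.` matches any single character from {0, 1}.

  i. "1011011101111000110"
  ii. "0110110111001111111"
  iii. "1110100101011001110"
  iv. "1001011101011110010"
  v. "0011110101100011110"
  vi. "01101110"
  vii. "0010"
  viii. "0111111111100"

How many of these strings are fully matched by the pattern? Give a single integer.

2

i → match
ii → no match
iii → no match
iv → match
v → no match
vi → no match
vii → no match
viii → no match
Total matched: 2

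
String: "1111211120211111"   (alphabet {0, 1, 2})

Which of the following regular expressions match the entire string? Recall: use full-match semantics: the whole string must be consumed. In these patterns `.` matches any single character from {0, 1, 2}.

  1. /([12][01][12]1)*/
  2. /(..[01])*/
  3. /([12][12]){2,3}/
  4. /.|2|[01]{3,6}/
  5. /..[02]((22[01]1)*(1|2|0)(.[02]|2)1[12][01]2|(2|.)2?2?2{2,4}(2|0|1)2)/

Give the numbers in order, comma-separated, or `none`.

1

1 → match
2 → no match
3 → no match
4 → no match
5 → no match — must end with "2"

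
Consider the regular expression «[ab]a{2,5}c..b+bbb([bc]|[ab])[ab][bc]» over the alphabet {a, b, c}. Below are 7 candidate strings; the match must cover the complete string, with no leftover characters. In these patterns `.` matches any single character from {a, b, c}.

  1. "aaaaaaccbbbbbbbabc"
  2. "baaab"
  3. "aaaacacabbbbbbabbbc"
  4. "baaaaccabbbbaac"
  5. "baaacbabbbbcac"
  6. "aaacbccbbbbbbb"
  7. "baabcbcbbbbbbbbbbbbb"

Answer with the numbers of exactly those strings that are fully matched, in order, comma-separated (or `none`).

1 → match
2 → no match
3 → no match
4 → match
5 → match
6 → no match
7 → no match

1, 4, 5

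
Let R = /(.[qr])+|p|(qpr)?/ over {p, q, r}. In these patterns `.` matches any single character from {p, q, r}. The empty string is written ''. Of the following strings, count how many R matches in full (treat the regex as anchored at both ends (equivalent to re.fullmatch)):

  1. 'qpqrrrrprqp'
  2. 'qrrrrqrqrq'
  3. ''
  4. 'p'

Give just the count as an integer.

1 → no match
2 → match
3 → match
4 → match
Total matched: 3

3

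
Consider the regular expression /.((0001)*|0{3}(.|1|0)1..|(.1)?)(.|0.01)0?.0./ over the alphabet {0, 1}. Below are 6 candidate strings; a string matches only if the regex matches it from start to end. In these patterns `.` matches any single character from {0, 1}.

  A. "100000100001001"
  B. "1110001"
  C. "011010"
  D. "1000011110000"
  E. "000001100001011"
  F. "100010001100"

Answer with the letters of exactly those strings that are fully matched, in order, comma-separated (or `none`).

A → no match
B → match
C → no match
D → match
E → no match
F → match

B, D, F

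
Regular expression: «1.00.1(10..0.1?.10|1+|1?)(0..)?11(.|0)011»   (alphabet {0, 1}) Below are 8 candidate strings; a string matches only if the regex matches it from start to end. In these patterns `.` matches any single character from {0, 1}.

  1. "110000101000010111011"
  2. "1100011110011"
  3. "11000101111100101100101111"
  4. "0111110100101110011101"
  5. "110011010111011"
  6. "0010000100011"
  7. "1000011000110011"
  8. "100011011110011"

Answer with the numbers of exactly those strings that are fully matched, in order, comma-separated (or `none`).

2, 5, 7, 8

1 → no match
2 → match
3 → no match — must end with "011"
4 → no match — must start with "1"
5 → match
6 → no match — must start with "1"
7 → match
8 → match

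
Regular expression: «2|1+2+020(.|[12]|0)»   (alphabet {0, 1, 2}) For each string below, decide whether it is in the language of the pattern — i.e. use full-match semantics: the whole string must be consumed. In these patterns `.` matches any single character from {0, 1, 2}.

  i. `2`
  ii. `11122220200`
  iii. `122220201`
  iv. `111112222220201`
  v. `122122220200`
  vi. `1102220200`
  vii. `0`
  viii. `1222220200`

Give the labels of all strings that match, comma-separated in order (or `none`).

i. `2` → match
ii. `11122220200` → match
iii. `122220201` → match
iv → match
v. `122122220200` → no match
vi. `1102220200` → no match
vii. `0` → no match
viii. `1222220200` → match

i, ii, iii, iv, viii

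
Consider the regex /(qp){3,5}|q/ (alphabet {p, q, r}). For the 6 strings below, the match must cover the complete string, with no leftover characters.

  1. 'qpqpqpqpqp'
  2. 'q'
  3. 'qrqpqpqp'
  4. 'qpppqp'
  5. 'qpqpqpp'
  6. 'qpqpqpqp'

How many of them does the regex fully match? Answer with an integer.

3

1 → match
2 → match
3 → no match
4 → no match
5 → no match
6 → match
Total matched: 3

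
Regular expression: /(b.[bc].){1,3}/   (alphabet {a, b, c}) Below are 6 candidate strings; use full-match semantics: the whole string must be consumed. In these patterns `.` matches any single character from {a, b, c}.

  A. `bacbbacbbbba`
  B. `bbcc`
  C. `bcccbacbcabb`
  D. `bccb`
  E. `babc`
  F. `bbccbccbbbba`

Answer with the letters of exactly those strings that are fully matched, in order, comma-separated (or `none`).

A → match
B → match
C → no match
D → match
E → match
F → match

A, B, D, E, F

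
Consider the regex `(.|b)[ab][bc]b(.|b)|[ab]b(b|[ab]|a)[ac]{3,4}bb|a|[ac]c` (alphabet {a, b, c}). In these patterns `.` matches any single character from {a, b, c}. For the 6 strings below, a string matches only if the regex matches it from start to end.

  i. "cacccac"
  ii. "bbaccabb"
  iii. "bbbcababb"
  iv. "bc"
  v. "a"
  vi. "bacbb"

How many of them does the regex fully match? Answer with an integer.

i → no match
ii → match
iii → no match
iv → no match
v → match
vi → match
Total matched: 3

3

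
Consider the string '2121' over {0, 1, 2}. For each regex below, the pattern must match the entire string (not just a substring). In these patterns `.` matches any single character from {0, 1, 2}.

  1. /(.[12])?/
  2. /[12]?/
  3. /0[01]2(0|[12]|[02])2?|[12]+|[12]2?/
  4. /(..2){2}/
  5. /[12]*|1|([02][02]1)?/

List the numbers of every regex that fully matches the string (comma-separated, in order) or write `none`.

3, 5

1 → no match
2 → no match
3 → match
4 → no match — must end with '2'
5 → match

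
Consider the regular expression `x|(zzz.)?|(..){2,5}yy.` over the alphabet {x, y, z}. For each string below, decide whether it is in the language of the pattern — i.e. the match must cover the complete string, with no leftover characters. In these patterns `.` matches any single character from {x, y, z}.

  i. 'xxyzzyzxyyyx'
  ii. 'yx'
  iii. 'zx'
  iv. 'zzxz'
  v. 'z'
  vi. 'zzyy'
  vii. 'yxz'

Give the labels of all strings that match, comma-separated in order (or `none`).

i → no match
ii → no match
iii → no match
iv → no match
v → no match
vi → no match
vii → no match

none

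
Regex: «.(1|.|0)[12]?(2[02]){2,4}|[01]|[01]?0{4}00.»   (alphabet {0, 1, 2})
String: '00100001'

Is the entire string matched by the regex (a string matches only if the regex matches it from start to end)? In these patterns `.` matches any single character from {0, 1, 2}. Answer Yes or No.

No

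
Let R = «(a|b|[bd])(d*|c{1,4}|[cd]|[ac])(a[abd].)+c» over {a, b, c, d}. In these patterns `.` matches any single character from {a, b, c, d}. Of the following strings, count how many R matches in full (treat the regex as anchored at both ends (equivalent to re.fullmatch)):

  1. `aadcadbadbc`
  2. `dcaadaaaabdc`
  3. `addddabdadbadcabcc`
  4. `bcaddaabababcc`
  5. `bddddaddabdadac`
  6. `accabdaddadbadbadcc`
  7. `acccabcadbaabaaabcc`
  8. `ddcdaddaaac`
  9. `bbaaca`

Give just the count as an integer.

1 → match
2 → match
3 → match
4 → no match
5 → match
6 → match
7 → no match
8 → no match
9 → no match — must end with `c`
Total matched: 5

5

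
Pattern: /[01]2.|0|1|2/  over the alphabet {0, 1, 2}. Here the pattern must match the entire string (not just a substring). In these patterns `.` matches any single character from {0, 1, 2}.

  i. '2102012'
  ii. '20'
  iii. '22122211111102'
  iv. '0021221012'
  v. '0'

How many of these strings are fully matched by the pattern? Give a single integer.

i. '2102012' → no match
ii. '20' → no match
iii → no match
iv. '0021221012' → no match
v. '0' → match
Total matched: 1

1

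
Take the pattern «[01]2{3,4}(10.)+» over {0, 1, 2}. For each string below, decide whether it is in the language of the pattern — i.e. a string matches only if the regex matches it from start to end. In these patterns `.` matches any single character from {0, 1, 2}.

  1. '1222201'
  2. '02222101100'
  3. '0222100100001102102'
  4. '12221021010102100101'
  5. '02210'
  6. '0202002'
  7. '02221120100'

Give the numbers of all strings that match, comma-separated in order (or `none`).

1. '1222201' → no match
2. '02222101100' → match
3 → no match
4 → no match
5. '02210' → no match
6. '0202002' → no match
7. '02221120100' → no match

2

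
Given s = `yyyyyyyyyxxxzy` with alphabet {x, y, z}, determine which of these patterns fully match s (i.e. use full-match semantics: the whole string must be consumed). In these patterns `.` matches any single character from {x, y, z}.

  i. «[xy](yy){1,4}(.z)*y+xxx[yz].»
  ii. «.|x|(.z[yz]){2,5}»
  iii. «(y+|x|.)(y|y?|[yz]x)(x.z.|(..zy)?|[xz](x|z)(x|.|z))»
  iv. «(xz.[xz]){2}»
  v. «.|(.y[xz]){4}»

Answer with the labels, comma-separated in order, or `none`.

i → match
ii → no match
iii → match
iv → no match — must start with `xz`
v → no match

i, iii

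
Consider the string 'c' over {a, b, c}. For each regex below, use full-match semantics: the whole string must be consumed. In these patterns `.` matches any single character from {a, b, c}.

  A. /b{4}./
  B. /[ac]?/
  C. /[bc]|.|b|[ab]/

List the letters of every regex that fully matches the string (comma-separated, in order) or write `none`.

B, C

A → no match — must start with 'b'
B → match
C → match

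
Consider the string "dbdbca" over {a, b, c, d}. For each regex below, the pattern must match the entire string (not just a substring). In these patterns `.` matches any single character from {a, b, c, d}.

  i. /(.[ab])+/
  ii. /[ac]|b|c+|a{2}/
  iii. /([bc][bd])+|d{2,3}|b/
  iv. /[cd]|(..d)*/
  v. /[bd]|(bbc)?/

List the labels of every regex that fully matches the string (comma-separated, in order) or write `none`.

i

i → match
ii → no match
iii → no match
iv → no match
v → no match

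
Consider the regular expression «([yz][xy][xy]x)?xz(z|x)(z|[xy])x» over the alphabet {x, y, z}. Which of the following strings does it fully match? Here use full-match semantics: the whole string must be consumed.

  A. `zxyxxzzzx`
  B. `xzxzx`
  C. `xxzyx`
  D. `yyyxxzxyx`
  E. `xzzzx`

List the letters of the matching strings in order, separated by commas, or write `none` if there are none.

A, B, D, E

A → match
B → match
C → no match
D → match
E → match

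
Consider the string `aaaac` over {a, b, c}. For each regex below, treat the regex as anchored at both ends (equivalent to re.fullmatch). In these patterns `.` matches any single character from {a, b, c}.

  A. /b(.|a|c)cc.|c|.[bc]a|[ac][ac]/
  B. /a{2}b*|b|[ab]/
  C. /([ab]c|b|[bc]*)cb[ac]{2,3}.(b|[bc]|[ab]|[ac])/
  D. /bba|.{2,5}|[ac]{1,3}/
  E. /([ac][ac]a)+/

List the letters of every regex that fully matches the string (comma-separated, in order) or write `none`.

D

A → no match
B → no match
C → no match
D → match
E → no match — must end with `a`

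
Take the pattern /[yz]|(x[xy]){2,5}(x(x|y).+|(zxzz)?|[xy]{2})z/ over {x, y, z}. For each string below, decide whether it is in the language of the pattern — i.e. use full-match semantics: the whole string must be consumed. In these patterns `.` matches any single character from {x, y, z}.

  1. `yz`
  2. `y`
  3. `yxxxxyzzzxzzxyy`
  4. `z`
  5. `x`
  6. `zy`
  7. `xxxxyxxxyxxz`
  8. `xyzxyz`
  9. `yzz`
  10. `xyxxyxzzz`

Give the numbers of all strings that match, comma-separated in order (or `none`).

2, 4

1. `yz` → no match
2. `y` → match
3 → no match
4. `z` → match
5. `x` → no match
6. `zy` → no match
7. `xxxxyxxxyxxz` → no match
8. `xyzxyz` → no match
9. `yzz` → no match
10. `xyxxyxzzz` → no match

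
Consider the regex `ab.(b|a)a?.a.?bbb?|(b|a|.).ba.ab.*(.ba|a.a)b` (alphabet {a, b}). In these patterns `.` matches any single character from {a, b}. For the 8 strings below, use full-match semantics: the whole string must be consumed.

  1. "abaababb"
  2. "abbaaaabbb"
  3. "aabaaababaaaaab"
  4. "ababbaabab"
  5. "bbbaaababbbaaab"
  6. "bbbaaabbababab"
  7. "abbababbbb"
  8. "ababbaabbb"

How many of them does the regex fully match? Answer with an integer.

7

1. "abaababb" → match
2. "abbaaaabbb" → match
3 → match
4. "ababbaabab" → no match
5 → match
6 → match
7. "abbababbbb" → match
8. "ababbaabbb" → match
Total matched: 7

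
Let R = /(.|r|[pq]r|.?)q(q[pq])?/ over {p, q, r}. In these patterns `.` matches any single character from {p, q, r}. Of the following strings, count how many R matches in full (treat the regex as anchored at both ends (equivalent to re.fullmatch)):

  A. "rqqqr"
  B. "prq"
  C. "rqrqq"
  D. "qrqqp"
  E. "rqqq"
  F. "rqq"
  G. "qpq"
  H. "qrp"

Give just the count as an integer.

3

A → no match
B → match
C → no match
D → match
E → match
F → no match
G → no match
H → no match
Total matched: 3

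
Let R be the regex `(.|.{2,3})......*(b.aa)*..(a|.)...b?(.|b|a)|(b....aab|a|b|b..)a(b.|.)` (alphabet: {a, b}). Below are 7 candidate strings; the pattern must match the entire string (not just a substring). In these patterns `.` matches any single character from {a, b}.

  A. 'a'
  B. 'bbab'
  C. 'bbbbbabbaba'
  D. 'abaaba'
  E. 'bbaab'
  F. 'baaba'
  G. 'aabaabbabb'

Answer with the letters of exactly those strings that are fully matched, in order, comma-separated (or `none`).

E

A. 'a' → no match
B. 'bbab' → no match
C. 'bbbbbabbaba' → no match
D. 'abaaba' → no match
E. 'bbaab' → match
F. 'baaba' → no match
G. 'aabaabbabb' → no match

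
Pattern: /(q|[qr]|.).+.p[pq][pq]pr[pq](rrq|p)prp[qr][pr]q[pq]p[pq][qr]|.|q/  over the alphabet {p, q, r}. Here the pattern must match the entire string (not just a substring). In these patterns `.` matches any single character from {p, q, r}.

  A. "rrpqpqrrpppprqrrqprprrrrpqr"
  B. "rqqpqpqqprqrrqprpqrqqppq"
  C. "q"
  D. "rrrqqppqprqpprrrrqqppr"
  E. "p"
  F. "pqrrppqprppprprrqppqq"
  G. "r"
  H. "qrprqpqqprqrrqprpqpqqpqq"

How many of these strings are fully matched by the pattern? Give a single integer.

6

A → no match
B → match
C → match
D → no match
E → match
F → match
G → match
H → match
Total matched: 6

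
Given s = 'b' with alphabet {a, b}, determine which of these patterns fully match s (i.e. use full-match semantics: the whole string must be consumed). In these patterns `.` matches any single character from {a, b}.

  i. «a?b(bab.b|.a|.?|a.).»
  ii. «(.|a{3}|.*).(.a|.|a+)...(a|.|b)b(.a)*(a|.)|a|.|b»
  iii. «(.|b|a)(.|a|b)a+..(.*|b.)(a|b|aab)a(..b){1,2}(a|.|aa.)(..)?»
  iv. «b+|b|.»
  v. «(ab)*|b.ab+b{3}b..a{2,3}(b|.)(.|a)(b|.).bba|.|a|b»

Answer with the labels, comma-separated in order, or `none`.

i → no match
ii → match
iii → no match
iv → match
v → match

ii, iv, v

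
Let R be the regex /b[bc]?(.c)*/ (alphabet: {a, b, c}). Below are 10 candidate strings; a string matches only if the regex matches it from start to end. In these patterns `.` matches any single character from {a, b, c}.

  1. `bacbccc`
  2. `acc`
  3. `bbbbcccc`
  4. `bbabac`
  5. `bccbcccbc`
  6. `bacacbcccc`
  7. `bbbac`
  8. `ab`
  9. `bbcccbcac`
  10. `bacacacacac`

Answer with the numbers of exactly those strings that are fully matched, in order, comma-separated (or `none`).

1, 5, 9, 10

1 → match
2 → no match — must start with `b`
3 → no match
4 → no match
5 → match
6 → no match
7 → no match
8 → no match — must start with `b`
9 → match
10 → match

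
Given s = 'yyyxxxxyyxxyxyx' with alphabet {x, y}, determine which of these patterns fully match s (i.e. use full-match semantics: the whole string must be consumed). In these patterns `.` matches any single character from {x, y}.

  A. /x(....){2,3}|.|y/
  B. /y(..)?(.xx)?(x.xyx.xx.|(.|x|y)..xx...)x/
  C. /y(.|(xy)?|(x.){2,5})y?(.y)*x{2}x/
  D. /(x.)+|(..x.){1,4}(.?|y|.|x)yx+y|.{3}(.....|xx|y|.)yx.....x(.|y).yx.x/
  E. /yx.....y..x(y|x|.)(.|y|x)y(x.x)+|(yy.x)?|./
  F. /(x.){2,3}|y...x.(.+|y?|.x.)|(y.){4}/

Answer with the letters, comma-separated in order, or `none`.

B, F

A → no match
B → match
C → no match — must end with 'xx'
D → no match
E → no match
F → match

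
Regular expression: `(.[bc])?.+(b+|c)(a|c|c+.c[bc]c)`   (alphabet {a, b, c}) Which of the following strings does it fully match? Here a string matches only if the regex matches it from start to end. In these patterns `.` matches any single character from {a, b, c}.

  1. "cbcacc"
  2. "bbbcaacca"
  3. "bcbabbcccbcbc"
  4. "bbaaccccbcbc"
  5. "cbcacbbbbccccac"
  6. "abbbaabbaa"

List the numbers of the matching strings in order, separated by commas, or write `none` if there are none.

1 → match
2 → match
3 → match
4 → match
5 → no match
6 → no match

1, 2, 3, 4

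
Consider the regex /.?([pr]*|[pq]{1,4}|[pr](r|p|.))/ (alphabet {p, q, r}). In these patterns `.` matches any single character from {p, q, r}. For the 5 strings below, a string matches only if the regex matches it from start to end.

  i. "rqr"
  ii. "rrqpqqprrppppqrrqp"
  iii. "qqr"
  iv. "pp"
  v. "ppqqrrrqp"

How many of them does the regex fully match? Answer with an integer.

1

i. "rqr" → no match
ii → no match
iii. "qqr" → no match
iv. "pp" → match
v. "ppqqrrrqp" → no match
Total matched: 1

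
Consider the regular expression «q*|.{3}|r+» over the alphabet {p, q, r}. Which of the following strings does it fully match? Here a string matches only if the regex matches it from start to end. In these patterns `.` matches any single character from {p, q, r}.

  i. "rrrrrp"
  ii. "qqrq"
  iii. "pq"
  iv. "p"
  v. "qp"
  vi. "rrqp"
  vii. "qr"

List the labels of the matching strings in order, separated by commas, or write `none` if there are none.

i. "rrrrrp" → no match
ii. "qqrq" → no match
iii. "pq" → no match
iv. "p" → no match
v. "qp" → no match
vi. "rrqp" → no match
vii. "qr" → no match

none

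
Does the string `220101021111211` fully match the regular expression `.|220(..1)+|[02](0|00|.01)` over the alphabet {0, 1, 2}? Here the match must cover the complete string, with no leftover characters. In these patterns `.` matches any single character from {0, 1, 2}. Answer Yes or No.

Yes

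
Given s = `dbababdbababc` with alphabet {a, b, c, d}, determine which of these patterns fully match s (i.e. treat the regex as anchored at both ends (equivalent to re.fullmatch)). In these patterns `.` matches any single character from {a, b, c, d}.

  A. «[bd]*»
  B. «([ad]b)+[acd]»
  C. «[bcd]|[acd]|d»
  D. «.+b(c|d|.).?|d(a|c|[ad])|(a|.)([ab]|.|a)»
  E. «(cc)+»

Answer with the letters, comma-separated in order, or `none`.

A → no match
B → match
C → no match
D → match
E → no match — must start with `cc`

B, D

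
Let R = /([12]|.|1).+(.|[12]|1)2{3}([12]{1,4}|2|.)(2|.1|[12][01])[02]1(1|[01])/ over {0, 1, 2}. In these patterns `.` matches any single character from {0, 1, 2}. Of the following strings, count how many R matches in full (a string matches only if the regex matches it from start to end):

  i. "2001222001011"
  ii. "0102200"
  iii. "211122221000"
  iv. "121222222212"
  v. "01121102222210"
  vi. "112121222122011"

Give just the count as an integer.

i → match
ii. "0102200" → no match
iii. "211122221000" → no match
iv. "121222222212" → no match
v → no match
vi → match
Total matched: 2

2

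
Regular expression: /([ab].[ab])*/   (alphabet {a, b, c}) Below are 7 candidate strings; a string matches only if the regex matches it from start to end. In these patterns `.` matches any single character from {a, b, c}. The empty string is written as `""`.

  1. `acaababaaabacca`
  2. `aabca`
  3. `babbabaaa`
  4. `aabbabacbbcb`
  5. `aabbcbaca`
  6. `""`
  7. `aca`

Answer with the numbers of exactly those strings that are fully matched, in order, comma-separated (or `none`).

3, 4, 5, 6, 7

1 → no match
2 → no match
3 → match
4 → match
5 → match
6 → match
7 → match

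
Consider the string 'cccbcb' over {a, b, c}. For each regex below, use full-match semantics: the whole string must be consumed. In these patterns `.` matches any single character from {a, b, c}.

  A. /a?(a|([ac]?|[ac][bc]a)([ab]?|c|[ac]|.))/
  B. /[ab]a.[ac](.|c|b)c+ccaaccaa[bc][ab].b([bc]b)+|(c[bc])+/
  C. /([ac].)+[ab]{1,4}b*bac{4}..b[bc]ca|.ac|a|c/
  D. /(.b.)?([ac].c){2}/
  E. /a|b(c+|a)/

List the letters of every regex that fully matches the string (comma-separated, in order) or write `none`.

A → no match
B → match
C → no match
D → no match — must end with 'c'
E → no match

B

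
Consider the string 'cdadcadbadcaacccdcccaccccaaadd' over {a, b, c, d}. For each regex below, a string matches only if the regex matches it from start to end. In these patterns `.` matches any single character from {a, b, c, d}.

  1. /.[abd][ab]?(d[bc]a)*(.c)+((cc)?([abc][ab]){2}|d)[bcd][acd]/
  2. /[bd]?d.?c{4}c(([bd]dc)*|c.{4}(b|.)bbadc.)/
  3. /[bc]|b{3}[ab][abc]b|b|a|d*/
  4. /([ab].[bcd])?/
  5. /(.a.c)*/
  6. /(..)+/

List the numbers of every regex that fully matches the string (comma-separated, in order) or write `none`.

1, 6

1 → match
2 → no match
3 → no match
4 → no match
5 → no match
6 → match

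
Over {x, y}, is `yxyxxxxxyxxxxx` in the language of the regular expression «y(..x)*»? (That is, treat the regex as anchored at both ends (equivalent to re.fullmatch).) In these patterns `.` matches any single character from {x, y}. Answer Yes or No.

No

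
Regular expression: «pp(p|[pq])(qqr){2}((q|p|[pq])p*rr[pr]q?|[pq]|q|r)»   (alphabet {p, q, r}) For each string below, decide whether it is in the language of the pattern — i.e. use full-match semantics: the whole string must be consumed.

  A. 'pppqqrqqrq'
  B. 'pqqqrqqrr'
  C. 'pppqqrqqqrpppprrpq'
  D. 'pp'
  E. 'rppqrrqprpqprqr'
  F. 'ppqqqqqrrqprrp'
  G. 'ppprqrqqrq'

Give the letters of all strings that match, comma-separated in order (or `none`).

A

A → match
B → no match — must start with 'pp'
C → no match
D → no match
E → no match — must start with 'pp'
F → no match
G → no match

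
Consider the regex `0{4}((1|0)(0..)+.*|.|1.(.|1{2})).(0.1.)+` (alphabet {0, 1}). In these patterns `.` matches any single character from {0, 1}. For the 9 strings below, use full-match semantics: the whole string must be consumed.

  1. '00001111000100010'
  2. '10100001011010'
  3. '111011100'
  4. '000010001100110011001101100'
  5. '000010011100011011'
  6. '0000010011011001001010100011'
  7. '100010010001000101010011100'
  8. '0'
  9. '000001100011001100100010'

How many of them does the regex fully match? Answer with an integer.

1

1 → match
2 → no match — must start with '0'
3 → no match — must start with '0'
4 → no match
5 → no match
6 → no match
7 → no match — must start with '0'
8 → no match
9 → no match
Total matched: 1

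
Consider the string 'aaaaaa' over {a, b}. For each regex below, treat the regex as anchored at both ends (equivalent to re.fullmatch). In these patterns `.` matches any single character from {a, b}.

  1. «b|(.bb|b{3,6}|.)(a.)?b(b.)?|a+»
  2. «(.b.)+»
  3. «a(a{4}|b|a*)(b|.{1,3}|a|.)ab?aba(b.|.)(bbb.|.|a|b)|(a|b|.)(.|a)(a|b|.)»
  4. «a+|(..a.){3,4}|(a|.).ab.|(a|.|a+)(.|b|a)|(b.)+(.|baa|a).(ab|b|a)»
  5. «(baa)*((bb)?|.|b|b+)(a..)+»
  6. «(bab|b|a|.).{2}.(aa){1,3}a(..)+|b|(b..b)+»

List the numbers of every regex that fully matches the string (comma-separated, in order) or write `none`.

1 → match
2 → no match
3 → no match
4 → match
5 → match
6 → no match

1, 4, 5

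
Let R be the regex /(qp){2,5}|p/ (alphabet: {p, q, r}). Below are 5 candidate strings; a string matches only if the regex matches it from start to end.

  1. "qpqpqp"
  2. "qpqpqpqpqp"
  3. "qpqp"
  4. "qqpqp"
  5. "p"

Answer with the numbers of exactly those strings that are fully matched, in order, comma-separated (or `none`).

1, 2, 3, 5

1 → match
2 → match
3 → match
4 → no match
5 → match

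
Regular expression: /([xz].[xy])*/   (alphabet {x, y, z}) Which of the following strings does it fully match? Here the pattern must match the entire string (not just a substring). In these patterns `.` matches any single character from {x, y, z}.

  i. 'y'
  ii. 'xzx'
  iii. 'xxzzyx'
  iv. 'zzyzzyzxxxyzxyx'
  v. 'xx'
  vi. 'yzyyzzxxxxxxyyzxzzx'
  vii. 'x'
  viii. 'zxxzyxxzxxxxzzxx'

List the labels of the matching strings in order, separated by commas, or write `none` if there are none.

ii

i → no match
ii → match
iii → no match
iv → no match
v → no match
vi → no match
vii → no match
viii → no match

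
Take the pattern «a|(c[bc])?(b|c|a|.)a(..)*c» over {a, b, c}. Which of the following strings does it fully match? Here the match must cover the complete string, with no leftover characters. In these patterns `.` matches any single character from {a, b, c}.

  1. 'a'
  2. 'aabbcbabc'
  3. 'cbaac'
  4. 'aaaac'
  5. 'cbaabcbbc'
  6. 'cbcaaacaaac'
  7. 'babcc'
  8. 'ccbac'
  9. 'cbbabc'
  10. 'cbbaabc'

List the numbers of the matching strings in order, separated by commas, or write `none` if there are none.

1 → match
2 → match
3 → match
4 → match
5 → match
6 → match
7 → match
8 → match
9 → no match
10 → match

1, 2, 3, 4, 5, 6, 7, 8, 10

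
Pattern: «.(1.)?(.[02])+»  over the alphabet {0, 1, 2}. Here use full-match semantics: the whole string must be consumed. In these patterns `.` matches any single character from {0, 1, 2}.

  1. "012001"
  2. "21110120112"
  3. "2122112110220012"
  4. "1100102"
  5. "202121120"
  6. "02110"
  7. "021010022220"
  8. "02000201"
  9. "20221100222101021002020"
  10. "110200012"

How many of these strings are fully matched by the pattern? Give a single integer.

1 → no match
2 → no match
3 → no match
4 → no match
5 → no match
6 → no match
7 → no match
8 → no match
9 → no match
10 → match
Total matched: 1

1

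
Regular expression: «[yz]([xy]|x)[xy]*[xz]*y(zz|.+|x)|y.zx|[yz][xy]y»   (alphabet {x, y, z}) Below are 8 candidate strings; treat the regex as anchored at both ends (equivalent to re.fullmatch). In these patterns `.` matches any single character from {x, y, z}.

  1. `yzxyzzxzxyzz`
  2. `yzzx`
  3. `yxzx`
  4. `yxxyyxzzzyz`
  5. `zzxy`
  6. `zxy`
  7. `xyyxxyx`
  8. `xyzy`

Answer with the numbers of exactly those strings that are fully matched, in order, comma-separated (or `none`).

2, 3, 4, 6

1. `yzxyzzxzxyzz` → no match
2. `yzzx` → match
3. `yxzx` → match
4. `yxxyyxzzzyz` → match
5. `zzxy` → no match
6. `zxy` → match
7. `xyyxxyx` → no match
8. `xyzy` → no match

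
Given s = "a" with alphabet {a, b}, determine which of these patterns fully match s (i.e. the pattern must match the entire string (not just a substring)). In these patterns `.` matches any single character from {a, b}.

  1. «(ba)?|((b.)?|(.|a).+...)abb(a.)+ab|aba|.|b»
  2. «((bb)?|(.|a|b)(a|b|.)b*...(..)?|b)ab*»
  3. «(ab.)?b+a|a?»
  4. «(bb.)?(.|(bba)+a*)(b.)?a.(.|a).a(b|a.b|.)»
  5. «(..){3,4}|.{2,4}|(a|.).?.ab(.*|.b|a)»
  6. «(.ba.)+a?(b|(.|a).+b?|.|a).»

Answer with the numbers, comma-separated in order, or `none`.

1, 2, 3

1 → match
2 → match
3 → match
4 → no match
5 → no match
6 → no match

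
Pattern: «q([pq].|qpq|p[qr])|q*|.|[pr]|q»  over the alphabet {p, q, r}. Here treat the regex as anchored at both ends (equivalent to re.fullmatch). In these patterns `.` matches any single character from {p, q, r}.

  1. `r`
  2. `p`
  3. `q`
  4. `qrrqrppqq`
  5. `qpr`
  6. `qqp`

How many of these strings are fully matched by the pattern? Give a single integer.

1 → match
2 → match
3 → match
4 → no match
5 → match
6 → match
Total matched: 5

5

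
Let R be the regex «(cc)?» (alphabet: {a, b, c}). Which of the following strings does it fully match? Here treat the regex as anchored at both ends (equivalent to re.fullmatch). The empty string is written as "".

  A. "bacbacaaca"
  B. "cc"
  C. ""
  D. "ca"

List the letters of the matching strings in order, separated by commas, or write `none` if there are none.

A → no match
B → match
C → match
D → no match

B, C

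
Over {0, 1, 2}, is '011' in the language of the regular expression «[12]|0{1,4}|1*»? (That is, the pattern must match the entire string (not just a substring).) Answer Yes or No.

No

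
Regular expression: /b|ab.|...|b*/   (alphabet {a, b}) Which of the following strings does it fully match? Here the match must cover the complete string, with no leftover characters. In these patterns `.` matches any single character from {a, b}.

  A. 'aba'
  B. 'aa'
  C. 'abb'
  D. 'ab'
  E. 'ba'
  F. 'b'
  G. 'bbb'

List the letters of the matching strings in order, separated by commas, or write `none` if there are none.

A. 'aba' → match
B. 'aa' → no match
C. 'abb' → match
D. 'ab' → no match
E. 'ba' → no match
F. 'b' → match
G. 'bbb' → match

A, C, F, G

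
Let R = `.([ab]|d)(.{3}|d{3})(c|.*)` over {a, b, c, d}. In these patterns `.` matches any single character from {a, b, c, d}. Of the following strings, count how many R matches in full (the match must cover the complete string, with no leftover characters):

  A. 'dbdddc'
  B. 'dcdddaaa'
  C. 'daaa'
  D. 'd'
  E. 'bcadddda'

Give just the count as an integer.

A → match
B → no match
C → no match
D → no match
E → no match
Total matched: 1

1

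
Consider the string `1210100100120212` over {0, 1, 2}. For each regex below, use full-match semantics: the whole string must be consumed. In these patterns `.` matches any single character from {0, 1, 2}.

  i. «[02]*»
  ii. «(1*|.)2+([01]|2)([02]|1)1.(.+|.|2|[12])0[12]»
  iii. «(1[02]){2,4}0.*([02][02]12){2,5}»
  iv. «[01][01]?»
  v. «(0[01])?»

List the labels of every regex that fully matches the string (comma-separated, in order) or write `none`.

i → no match
ii → no match
iii → match
iv → no match
v → no match

iii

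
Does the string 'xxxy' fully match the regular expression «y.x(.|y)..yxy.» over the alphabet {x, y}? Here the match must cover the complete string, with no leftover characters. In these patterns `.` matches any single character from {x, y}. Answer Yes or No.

Every match must start with 'y', but 'xxxy' does not.

No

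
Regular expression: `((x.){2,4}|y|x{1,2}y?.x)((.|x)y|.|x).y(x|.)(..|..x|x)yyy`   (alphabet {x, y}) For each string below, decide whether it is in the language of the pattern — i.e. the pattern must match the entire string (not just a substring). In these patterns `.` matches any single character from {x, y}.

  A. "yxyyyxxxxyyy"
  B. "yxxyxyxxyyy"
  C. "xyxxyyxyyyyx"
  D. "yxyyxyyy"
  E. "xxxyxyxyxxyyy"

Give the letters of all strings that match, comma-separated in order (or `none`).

A, B, E

A → match
B → match
C → no match — must end with "yyy"
D → no match
E → match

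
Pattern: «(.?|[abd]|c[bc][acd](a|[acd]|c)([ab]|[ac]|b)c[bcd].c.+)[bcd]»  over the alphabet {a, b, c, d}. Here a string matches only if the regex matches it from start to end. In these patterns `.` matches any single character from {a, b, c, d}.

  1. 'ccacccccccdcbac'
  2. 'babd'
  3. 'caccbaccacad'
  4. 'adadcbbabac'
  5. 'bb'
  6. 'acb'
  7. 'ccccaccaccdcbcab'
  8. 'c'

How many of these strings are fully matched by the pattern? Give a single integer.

4

1 → match
2 → no match
3 → no match
4 → no match
5 → match
6 → no match
7 → match
8 → match
Total matched: 4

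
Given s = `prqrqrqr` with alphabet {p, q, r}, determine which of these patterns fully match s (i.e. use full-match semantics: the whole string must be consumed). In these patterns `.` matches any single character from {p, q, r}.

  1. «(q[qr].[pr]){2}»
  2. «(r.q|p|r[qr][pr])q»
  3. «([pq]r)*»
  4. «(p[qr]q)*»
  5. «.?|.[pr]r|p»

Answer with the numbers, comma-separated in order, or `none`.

3

1 → no match — must start with `q`
2 → no match — must end with `q`
3 → match
4 → no match
5 → no match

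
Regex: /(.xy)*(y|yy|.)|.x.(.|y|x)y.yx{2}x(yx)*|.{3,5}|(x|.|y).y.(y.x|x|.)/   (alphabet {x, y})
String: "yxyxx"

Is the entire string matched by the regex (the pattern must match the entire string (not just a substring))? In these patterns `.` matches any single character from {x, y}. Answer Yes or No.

Yes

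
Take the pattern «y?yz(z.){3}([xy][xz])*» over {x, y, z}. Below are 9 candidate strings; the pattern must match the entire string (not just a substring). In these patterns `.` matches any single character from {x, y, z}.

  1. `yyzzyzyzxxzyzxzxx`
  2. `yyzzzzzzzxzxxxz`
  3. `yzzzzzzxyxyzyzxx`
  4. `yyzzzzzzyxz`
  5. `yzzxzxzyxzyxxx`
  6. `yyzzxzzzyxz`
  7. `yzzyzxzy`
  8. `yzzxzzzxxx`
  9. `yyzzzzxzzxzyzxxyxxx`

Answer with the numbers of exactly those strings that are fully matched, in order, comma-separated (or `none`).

1 → match
2 → match
3 → match
4. `yyzzzzzzyxz` → match
5 → match
6. `yyzzxzzzyxz` → match
7. `yzzyzxzy` → match
8. `yzzxzzzxxx` → match
9 → match

1, 2, 3, 4, 5, 6, 7, 8, 9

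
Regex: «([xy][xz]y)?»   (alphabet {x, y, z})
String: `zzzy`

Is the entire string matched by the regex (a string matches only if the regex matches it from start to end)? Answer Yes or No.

No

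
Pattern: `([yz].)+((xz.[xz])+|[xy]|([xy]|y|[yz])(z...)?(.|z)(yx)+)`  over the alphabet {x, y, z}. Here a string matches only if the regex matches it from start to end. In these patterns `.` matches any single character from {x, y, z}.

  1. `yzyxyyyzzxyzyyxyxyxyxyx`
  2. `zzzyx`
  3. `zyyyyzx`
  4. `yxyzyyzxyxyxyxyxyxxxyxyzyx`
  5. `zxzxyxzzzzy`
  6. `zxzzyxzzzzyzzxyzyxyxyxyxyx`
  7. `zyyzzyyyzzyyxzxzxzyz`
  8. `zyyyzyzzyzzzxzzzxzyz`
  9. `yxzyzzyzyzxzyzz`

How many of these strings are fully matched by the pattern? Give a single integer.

6

1 → no match
2 → match
3 → match
4 → no match
5 → match
6 → match
7 → match
8 → match
9 → no match
Total matched: 6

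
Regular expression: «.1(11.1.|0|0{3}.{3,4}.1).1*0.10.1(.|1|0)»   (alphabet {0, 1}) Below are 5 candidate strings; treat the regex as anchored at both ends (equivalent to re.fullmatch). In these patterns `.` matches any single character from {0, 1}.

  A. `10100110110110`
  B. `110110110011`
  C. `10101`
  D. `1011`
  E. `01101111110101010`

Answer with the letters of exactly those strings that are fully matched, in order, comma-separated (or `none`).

B

A → no match
B → match
C → no match
D → no match
E → no match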